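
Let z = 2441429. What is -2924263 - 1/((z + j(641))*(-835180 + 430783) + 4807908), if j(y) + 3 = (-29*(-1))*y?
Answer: -2909109112511354360/994817878047 ≈ -2.9243e+6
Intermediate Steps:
j(y) = -3 + 29*y (j(y) = -3 + (-29*(-1))*y = -3 + 29*y)
-2924263 - 1/((z + j(641))*(-835180 + 430783) + 4807908) = -2924263 - 1/((2441429 + (-3 + 29*641))*(-835180 + 430783) + 4807908) = -2924263 - 1/((2441429 + (-3 + 18589))*(-404397) + 4807908) = -2924263 - 1/((2441429 + 18586)*(-404397) + 4807908) = -2924263 - 1/(2460015*(-404397) + 4807908) = -2924263 - 1/(-994822685955 + 4807908) = -2924263 - 1/(-994817878047) = -2924263 - 1*(-1/994817878047) = -2924263 + 1/994817878047 = -2909109112511354360/994817878047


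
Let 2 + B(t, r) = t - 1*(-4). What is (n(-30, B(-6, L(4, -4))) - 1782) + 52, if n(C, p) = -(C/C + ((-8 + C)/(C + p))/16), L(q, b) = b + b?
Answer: -470851/272 ≈ -1731.1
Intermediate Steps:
L(q, b) = 2*b
B(t, r) = 2 + t (B(t, r) = -2 + (t - 1*(-4)) = -2 + (t + 4) = -2 + (4 + t) = 2 + t)
n(C, p) = -1 - (-8 + C)/(16*(C + p)) (n(C, p) = -(1 + ((-8 + C)/(C + p))*(1/16)) = -(1 + (-8 + C)/(16*(C + p))) = -1 - (-8 + C)/(16*(C + p)))
(n(-30, B(-6, L(4, -4))) - 1782) + 52 = ((½ - (2 - 6) - 17/16*(-30))/(-30 + (2 - 6)) - 1782) + 52 = ((½ - 1*(-4) + 255/8)/(-30 - 4) - 1782) + 52 = ((½ + 4 + 255/8)/(-34) - 1782) + 52 = (-1/34*291/8 - 1782) + 52 = (-291/272 - 1782) + 52 = -484995/272 + 52 = -470851/272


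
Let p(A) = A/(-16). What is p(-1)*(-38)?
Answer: -19/8 ≈ -2.3750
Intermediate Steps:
p(A) = -A/16 (p(A) = A*(-1/16) = -A/16)
p(-1)*(-38) = -1/16*(-1)*(-38) = (1/16)*(-38) = -19/8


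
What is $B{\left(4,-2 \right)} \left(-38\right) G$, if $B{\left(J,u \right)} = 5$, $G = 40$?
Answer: $-7600$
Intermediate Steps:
$B{\left(4,-2 \right)} \left(-38\right) G = 5 \left(-38\right) 40 = \left(-190\right) 40 = -7600$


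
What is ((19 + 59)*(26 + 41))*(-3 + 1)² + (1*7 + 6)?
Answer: 20917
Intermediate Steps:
((19 + 59)*(26 + 41))*(-3 + 1)² + (1*7 + 6) = (78*67)*(-2)² + (7 + 6) = 5226*4 + 13 = 20904 + 13 = 20917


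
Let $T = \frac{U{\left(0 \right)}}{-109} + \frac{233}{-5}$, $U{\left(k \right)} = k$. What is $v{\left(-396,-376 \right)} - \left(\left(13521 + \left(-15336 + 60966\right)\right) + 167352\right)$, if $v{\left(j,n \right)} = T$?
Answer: $- \frac{1132748}{5} \approx -2.2655 \cdot 10^{5}$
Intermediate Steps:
$T = - \frac{233}{5}$ ($T = \frac{0}{-109} + \frac{233}{-5} = 0 \left(- \frac{1}{109}\right) + 233 \left(- \frac{1}{5}\right) = 0 - \frac{233}{5} = - \frac{233}{5} \approx -46.6$)
$v{\left(j,n \right)} = - \frac{233}{5}$
$v{\left(-396,-376 \right)} - \left(\left(13521 + \left(-15336 + 60966\right)\right) + 167352\right) = - \frac{233}{5} - \left(\left(13521 + \left(-15336 + 60966\right)\right) + 167352\right) = - \frac{233}{5} - \left(\left(13521 + 45630\right) + 167352\right) = - \frac{233}{5} - \left(59151 + 167352\right) = - \frac{233}{5} - 226503 = - \frac{1132748}{5}$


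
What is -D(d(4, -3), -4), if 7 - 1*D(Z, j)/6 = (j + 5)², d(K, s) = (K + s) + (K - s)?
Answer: -36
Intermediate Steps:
d(K, s) = 2*K
D(Z, j) = 42 - 6*(5 + j)² (D(Z, j) = 42 - 6*(j + 5)² = 42 - 6*(5 + j)²)
-D(d(4, -3), -4) = -(42 - 6*(5 - 4)²) = -(42 - 6*1²) = -(42 - 6*1) = -(42 - 6) = -1*36 = -36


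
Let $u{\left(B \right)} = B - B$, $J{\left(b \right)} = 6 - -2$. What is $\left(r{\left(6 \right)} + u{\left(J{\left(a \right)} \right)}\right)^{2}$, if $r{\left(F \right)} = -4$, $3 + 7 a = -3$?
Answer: $16$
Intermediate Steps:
$a = - \frac{6}{7}$ ($a = - \frac{3}{7} + \frac{1}{7} \left(-3\right) = - \frac{3}{7} - \frac{3}{7} = - \frac{6}{7} \approx -0.85714$)
$J{\left(b \right)} = 8$ ($J{\left(b \right)} = 6 + 2 = 8$)
$u{\left(B \right)} = 0$
$\left(r{\left(6 \right)} + u{\left(J{\left(a \right)} \right)}\right)^{2} = \left(-4 + 0\right)^{2} = \left(-4\right)^{2} = 16$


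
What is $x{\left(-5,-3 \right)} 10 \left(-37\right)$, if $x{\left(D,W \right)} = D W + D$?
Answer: $-3700$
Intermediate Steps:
$x{\left(D,W \right)} = D + D W$
$x{\left(-5,-3 \right)} 10 \left(-37\right) = - 5 \left(1 - 3\right) 10 \left(-37\right) = \left(-5\right) \left(-2\right) 10 \left(-37\right) = 10 \cdot 10 \left(-37\right) = 100 \left(-37\right) = -3700$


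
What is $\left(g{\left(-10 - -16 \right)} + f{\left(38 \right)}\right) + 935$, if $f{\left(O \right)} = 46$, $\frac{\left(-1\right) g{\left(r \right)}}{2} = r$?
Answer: $969$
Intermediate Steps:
$g{\left(r \right)} = - 2 r$
$\left(g{\left(-10 - -16 \right)} + f{\left(38 \right)}\right) + 935 = \left(- 2 \left(-10 - -16\right) + 46\right) + 935 = \left(- 2 \left(-10 + 16\right) + 46\right) + 935 = \left(\left(-2\right) 6 + 46\right) + 935 = \left(-12 + 46\right) + 935 = 34 + 935 = 969$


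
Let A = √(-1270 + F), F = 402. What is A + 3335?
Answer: 3335 + 2*I*√217 ≈ 3335.0 + 29.462*I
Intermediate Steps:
A = 2*I*√217 (A = √(-1270 + 402) = √(-868) = 2*I*√217 ≈ 29.462*I)
A + 3335 = 2*I*√217 + 3335 = 3335 + 2*I*√217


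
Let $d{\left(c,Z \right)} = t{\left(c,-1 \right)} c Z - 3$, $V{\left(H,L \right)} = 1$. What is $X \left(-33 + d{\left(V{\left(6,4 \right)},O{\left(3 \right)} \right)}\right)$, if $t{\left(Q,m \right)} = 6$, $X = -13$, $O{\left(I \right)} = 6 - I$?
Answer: $234$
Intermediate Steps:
$d{\left(c,Z \right)} = -3 + 6 Z c$ ($d{\left(c,Z \right)} = 6 c Z - 3 = 6 Z c - 3 = -3 + 6 Z c$)
$X \left(-33 + d{\left(V{\left(6,4 \right)},O{\left(3 \right)} \right)}\right) = - 13 \left(-33 - \left(3 - 6 \left(6 - 3\right) 1\right)\right) = - 13 \left(-33 - \left(3 - 18\right)\right) = - 13 \left(-33 + \left(-3 + 18\right)\right) = - 13 \left(-33 + 15\right) = \left(-13\right) \left(-18\right) = 234$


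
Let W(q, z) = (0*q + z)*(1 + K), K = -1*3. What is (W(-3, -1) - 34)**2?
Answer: 1024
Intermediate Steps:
K = -3
W(q, z) = -2*z (W(q, z) = (0*q + z)*(1 - 3) = (0 + z)*(-2) = z*(-2) = -2*z)
(W(-3, -1) - 34)**2 = (-2*(-1) - 34)**2 = (2 - 34)**2 = (-32)**2 = 1024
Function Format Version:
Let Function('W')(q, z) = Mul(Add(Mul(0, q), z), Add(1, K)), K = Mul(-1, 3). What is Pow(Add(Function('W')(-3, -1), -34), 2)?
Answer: 1024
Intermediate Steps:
K = -3
Function('W')(q, z) = Mul(-2, z) (Function('W')(q, z) = Mul(Add(Mul(0, q), z), Add(1, -3)) = Mul(Add(0, z), -2) = Mul(z, -2) = Mul(-2, z))
Pow(Add(Function('W')(-3, -1), -34), 2) = Pow(Add(Mul(-2, -1), -34), 2) = Pow(Add(2, -34), 2) = Pow(-32, 2) = 1024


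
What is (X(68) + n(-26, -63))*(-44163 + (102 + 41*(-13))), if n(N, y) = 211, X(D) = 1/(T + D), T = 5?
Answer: -686925976/73 ≈ -9.4100e+6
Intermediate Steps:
X(D) = 1/(5 + D)
(X(68) + n(-26, -63))*(-44163 + (102 + 41*(-13))) = (1/(5 + 68) + 211)*(-44163 + (102 + 41*(-13))) = (1/73 + 211)*(-44163 + (102 - 533)) = (1/73 + 211)*(-44163 - 431) = (15404/73)*(-44594) = -686925976/73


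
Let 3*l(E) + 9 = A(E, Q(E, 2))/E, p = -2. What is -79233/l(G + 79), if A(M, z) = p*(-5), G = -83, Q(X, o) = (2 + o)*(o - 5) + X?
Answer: 475398/23 ≈ 20669.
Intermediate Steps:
Q(X, o) = X + (-5 + o)*(2 + o) (Q(X, o) = (2 + o)*(-5 + o) + X = (-5 + o)*(2 + o) + X = X + (-5 + o)*(2 + o))
A(M, z) = 10 (A(M, z) = -2*(-5) = 10)
l(E) = -3 + 10/(3*E) (l(E) = -3 + (10/E)/3 = -3 + 10/(3*E))
-79233/l(G + 79) = -79233/(-3 + 10/(3*(-83 + 79))) = -79233/(-3 + (10/3)/(-4)) = -79233/(-3 + (10/3)*(-1/4)) = -79233/(-3 - 5/6) = -79233/(-23/6) = -79233*(-6/23) = 475398/23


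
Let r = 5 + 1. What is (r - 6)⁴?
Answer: 0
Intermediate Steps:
r = 6
(r - 6)⁴ = (6 - 6)⁴ = 0⁴ = 0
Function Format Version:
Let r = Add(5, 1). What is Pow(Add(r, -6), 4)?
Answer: 0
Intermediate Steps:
r = 6
Pow(Add(r, -6), 4) = Pow(Add(6, -6), 4) = Pow(0, 4) = 0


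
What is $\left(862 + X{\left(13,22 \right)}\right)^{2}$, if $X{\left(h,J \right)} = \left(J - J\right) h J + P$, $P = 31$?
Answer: $797449$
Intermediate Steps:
$X{\left(h,J \right)} = 31$ ($X{\left(h,J \right)} = \left(J - J\right) h J + 31 = 0 h J + 31 = 0 J + 31 = 0 + 31 = 31$)
$\left(862 + X{\left(13,22 \right)}\right)^{2} = \left(862 + 31\right)^{2} = 893^{2} = 797449$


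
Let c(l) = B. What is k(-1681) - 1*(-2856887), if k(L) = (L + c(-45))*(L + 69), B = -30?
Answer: 5615019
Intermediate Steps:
c(l) = -30
k(L) = (-30 + L)*(69 + L) (k(L) = (L - 30)*(L + 69) = (-30 + L)*(69 + L))
k(-1681) - 1*(-2856887) = (-2070 + (-1681)² + 39*(-1681)) - 1*(-2856887) = (-2070 + 2825761 - 65559) + 2856887 = 2758132 + 2856887 = 5615019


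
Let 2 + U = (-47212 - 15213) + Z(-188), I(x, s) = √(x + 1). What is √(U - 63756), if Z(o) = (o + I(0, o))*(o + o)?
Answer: I*√55871 ≈ 236.37*I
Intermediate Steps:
I(x, s) = √(1 + x)
Z(o) = 2*o*(1 + o) (Z(o) = (o + √(1 + 0))*(o + o) = (o + √1)*(2*o) = (o + 1)*(2*o) = (1 + o)*(2*o) = 2*o*(1 + o))
U = 7885 (U = -2 + ((-47212 - 15213) + 2*(-188)*(1 - 188)) = -2 + (-62425 + 2*(-188)*(-187)) = -2 + (-62425 + 70312) = -2 + 7887 = 7885)
√(U - 63756) = √(7885 - 63756) = √(-55871) = I*√55871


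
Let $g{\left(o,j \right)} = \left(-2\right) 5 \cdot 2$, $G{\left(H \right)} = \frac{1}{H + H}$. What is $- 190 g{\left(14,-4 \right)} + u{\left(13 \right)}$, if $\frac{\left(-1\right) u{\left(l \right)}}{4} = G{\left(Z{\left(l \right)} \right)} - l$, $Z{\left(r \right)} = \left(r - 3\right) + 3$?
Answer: $\frac{50074}{13} \approx 3851.8$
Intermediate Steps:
$Z{\left(r \right)} = r$ ($Z{\left(r \right)} = \left(-3 + r\right) + 3 = r$)
$G{\left(H \right)} = \frac{1}{2 H}$
$u{\left(l \right)} = - \frac{2}{l} + 4 l$ ($u{\left(l \right)} = - 4 \left(\frac{1}{2 l} - l\right) = - \frac{2}{l} + 4 l$)
$g{\left(o,j \right)} = -20$ ($g{\left(o,j \right)} = \left(-10\right) 2 = -20$)
$- 190 g{\left(14,-4 \right)} + u{\left(13 \right)} = \left(-190\right) \left(-20\right) + \left(- \frac{2}{13} + 4 \cdot 13\right) = 3800 + \left(\left(-2\right) \frac{1}{13} + 52\right) = 3800 + \left(- \frac{2}{13} + 52\right) = 3800 + \frac{674}{13} = \frac{50074}{13}$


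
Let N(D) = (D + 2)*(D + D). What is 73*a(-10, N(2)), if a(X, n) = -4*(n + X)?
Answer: -1752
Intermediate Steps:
N(D) = 2*D*(2 + D) (N(D) = (2 + D)*(2*D) = 2*D*(2 + D))
a(X, n) = -4*X - 4*n (a(X, n) = -4*(X + n) = -4*X - 4*n)
73*a(-10, N(2)) = 73*(-4*(-10) - 8*2*(2 + 2)) = 73*(40 - 8*2*4) = 73*(40 - 4*16) = 73*(40 - 64) = 73*(-24) = -1752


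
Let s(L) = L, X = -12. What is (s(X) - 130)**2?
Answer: 20164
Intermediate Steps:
(s(X) - 130)**2 = (-12 - 130)**2 = (-142)**2 = 20164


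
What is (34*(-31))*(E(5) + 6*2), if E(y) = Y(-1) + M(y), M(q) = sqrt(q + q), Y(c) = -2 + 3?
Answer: -13702 - 1054*sqrt(10) ≈ -17035.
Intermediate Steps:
Y(c) = 1
M(q) = sqrt(2)*sqrt(q) (M(q) = sqrt(2*q) = sqrt(2)*sqrt(q))
E(y) = 1 + sqrt(2)*sqrt(y)
(34*(-31))*(E(5) + 6*2) = (34*(-31))*((1 + sqrt(2)*sqrt(5)) + 6*2) = -1054*((1 + sqrt(10)) + 12) = -1054*(13 + sqrt(10)) = -13702 - 1054*sqrt(10)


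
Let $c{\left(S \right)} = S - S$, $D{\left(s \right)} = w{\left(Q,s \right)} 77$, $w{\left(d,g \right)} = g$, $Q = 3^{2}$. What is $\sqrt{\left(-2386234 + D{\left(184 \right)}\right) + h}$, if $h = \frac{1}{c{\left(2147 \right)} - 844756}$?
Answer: $\frac{i \sqrt{423184105434601533}}{422378} \approx 1540.2 i$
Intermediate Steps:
$Q = 9$
$D{\left(s \right)} = 77 s$ ($D{\left(s \right)} = s 77 = 77 s$)
$c{\left(S \right)} = 0$
$h = - \frac{1}{844756}$ ($h = \frac{1}{0 - 844756} = \frac{1}{-844756} = - \frac{1}{844756} \approx -1.1838 \cdot 10^{-6}$)
$\sqrt{\left(-2386234 + D{\left(184 \right)}\right) + h} = \sqrt{\left(-2386234 + 77 \cdot 184\right) - \frac{1}{844756}} = \sqrt{\left(-2386234 + 14168\right) - \frac{1}{844756}} = \sqrt{-2372066 - \frac{1}{844756}} = \sqrt{- \frac{2003816985897}{844756}} = \frac{i \sqrt{423184105434601533}}{422378}$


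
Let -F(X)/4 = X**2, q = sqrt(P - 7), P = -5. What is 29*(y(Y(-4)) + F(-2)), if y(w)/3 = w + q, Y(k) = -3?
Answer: -725 + 174*I*sqrt(3) ≈ -725.0 + 301.38*I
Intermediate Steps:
q = 2*I*sqrt(3) (q = sqrt(-5 - 7) = sqrt(-12) = 2*I*sqrt(3) ≈ 3.4641*I)
y(w) = 3*w + 6*I*sqrt(3) (y(w) = 3*(w + 2*I*sqrt(3)) = 3*w + 6*I*sqrt(3))
F(X) = -4*X**2
29*(y(Y(-4)) + F(-2)) = 29*((3*(-3) + 6*I*sqrt(3)) - 4*(-2)**2) = 29*((-9 + 6*I*sqrt(3)) - 4*4) = 29*((-9 + 6*I*sqrt(3)) - 16) = 29*(-25 + 6*I*sqrt(3)) = -725 + 174*I*sqrt(3)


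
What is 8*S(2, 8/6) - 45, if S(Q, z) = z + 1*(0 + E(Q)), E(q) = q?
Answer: -55/3 ≈ -18.333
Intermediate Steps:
S(Q, z) = Q + z (S(Q, z) = z + 1*(0 + Q) = z + 1*Q = z + Q = Q + z)
8*S(2, 8/6) - 45 = 8*(2 + 8/6) - 45 = 8*(2 + 8*(1/6)) - 45 = 8*(2 + 4/3) - 45 = 8*(10/3) - 45 = 80/3 - 45 = -55/3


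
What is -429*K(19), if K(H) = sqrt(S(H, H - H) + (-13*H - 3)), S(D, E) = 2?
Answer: -858*I*sqrt(62) ≈ -6755.9*I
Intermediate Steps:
K(H) = sqrt(-1 - 13*H) (K(H) = sqrt(2 + (-13*H - 3)) = sqrt(2 + (-3 - 13*H)) = sqrt(-1 - 13*H))
-429*K(19) = -429*sqrt(-1 - 13*19) = -429*sqrt(-1 - 247) = -858*I*sqrt(62)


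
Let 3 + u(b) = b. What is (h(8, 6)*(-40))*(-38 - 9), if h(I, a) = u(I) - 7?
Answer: -3760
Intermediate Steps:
u(b) = -3 + b
h(I, a) = -10 + I (h(I, a) = (-3 + I) - 7 = -10 + I)
(h(8, 6)*(-40))*(-38 - 9) = ((-10 + 8)*(-40))*(-38 - 9) = -2*(-40)*(-47) = 80*(-47) = -3760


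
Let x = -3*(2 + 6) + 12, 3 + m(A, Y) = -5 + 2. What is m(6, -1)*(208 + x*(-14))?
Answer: -2256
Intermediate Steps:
m(A, Y) = -6 (m(A, Y) = -3 + (-5 + 2) = -3 - 3 = -6)
x = -12 (x = -3*8 + 12 = -24 + 12 = -12)
m(6, -1)*(208 + x*(-14)) = -6*(208 - 12*(-14)) = -6*(208 + 168) = -6*376 = -2256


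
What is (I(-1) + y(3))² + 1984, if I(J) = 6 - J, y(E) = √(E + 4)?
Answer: 2040 + 14*√7 ≈ 2077.0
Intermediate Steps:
y(E) = √(4 + E)
(I(-1) + y(3))² + 1984 = ((6 - 1*(-1)) + √(4 + 3))² + 1984 = ((6 + 1) + √7)² + 1984 = (7 + √7)² + 1984 = 1984 + (7 + √7)²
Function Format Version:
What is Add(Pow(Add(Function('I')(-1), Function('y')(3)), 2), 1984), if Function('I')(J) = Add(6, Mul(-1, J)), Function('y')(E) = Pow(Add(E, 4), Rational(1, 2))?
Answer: Add(2040, Mul(14, Pow(7, Rational(1, 2)))) ≈ 2077.0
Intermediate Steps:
Function('y')(E) = Pow(Add(4, E), Rational(1, 2))
Add(Pow(Add(Function('I')(-1), Function('y')(3)), 2), 1984) = Add(Pow(Add(Add(6, Mul(-1, -1)), Pow(Add(4, 3), Rational(1, 2))), 2), 1984) = Add(Pow(Add(Add(6, 1), Pow(7, Rational(1, 2))), 2), 1984) = Add(Pow(Add(7, Pow(7, Rational(1, 2))), 2), 1984) = Add(1984, Pow(Add(7, Pow(7, Rational(1, 2))), 2))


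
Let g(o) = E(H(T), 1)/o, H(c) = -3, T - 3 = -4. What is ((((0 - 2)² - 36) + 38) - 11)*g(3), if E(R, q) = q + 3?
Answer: -20/3 ≈ -6.6667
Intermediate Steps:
T = -1 (T = 3 - 4 = -1)
E(R, q) = 3 + q
g(o) = 4/o (g(o) = (3 + 1)/o = 4/o)
((((0 - 2)² - 36) + 38) - 11)*g(3) = ((((0 - 2)² - 36) + 38) - 11)*(4/3) = ((((-2)² - 36) + 38) - 11)*(4*(⅓)) = (((4 - 36) + 38) - 11)*(4/3) = ((-32 + 38) - 11)*(4/3) = (6 - 11)*(4/3) = -5*4/3 = -20/3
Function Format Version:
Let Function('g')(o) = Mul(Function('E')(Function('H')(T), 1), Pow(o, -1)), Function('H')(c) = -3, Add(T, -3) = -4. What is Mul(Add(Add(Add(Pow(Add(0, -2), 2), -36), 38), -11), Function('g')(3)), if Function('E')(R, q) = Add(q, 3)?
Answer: Rational(-20, 3) ≈ -6.6667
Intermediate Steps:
T = -1 (T = Add(3, -4) = -1)
Function('E')(R, q) = Add(3, q)
Function('g')(o) = Mul(4, Pow(o, -1)) (Function('g')(o) = Mul(Add(3, 1), Pow(o, -1)) = Mul(4, Pow(o, -1)))
Mul(Add(Add(Add(Pow(Add(0, -2), 2), -36), 38), -11), Function('g')(3)) = Mul(Add(Add(Add(Pow(Add(0, -2), 2), -36), 38), -11), Mul(4, Pow(3, -1))) = Mul(Add(Add(Add(Pow(-2, 2), -36), 38), -11), Mul(4, Rational(1, 3))) = Mul(Add(Add(Add(4, -36), 38), -11), Rational(4, 3)) = Mul(Add(Add(-32, 38), -11), Rational(4, 3)) = Mul(Add(6, -11), Rational(4, 3)) = Mul(-5, Rational(4, 3)) = Rational(-20, 3)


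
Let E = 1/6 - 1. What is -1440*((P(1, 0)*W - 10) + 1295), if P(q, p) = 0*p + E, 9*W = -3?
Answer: -1850800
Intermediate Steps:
W = -1/3 (W = (1/9)*(-3) = -1/3 ≈ -0.33333)
E = -5/6 (E = 1/6 - 1 = -5/6 ≈ -0.83333)
P(q, p) = -5/6 (P(q, p) = 0*p - 5/6 = 0 - 5/6 = -5/6)
-1440*((P(1, 0)*W - 10) + 1295) = -1440*((-5/6*(-1/3) - 10) + 1295) = -1440*((5/18 - 10) + 1295) = -1440*(-175/18 + 1295) = -1440*23135/18 = -1850800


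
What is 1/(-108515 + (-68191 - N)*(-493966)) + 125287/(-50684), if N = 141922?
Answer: -4929774040590323/1994306412268808 ≈ -2.4719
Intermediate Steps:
1/(-108515 + (-68191 - N)*(-493966)) + 125287/(-50684) = 1/(-108515 + (-68191 - 1*141922)*(-493966)) + 125287/(-50684) = -1/493966/(-108515 + (-68191 - 141922)) + 125287*(-1/50684) = -1/493966/(-108515 - 210113) - 125287/50684 = -1/493966/(-318628) - 125287/50684 = -1/318628*(-1/493966) - 125287/50684 = 1/157391398648 - 125287/50684 = -4929774040590323/1994306412268808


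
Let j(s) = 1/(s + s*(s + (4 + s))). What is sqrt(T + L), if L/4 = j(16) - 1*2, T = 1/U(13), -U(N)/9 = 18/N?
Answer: I*sqrt(3581045)/666 ≈ 2.8414*I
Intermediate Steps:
U(N) = -162/N
T = -13/162 (T = 1/(-162/13) = -13/162 ≈ -0.080247)
j(s) = 1/(s + s*(4 + 2*s))
L = -1183/148 (L = 4*(1/(16*(5 + 2*16)) - 1*2) = 4*(1/(16*(5 + 32)) - 2) = 4*((1/16)/37 - 2) = 4*((1/16)*(1/37) - 2) = 4*(1/592 - 2) = 4*(-1183/592) = -1183/148 ≈ -7.9932)
sqrt(T + L) = sqrt(-13/162 - 1183/148) = sqrt(-96785/11988) = I*sqrt(3581045)/666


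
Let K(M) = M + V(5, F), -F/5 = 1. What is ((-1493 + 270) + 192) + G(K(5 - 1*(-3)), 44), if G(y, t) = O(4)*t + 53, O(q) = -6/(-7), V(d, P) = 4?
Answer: -6582/7 ≈ -940.29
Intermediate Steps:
F = -5 (F = -5*1 = -5)
O(q) = 6/7 (O(q) = -6*(-⅐) = 6/7)
K(M) = 4 + M (K(M) = M + 4 = 4 + M)
G(y, t) = 53 + 6*t/7 (G(y, t) = 6*t/7 + 53 = 53 + 6*t/7)
((-1493 + 270) + 192) + G(K(5 - 1*(-3)), 44) = ((-1493 + 270) + 192) + (53 + (6/7)*44) = (-1223 + 192) + (53 + 264/7) = -1031 + 635/7 = -6582/7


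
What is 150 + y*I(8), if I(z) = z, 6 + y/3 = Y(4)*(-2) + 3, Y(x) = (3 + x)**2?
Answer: -2274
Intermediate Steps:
y = -303 (y = -18 + 3*((3 + 4)**2*(-2) + 3) = -18 + 3*(7**2*(-2) + 3) = -18 + 3*(49*(-2) + 3) = -18 + 3*(-98 + 3) = -18 + 3*(-95) = -18 - 285 = -303)
150 + y*I(8) = 150 - 303*8 = 150 - 2424 = -2274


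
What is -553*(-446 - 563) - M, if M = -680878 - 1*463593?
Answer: 1702448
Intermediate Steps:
M = -1144471 (M = -680878 - 463593 = -1144471)
-553*(-446 - 563) - M = -553*(-446 - 563) - 1*(-1144471) = -553*(-1009) + 1144471 = 557977 + 1144471 = 1702448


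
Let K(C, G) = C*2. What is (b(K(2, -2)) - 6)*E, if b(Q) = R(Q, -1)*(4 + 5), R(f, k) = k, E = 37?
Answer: -555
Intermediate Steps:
K(C, G) = 2*C
b(Q) = -9 (b(Q) = -(4 + 5) = -1*9 = -9)
(b(K(2, -2)) - 6)*E = (-9 - 6)*37 = -15*37 = -555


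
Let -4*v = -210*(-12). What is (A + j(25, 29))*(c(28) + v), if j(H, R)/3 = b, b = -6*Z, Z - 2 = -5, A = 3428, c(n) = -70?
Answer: -2437400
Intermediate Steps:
Z = -3 (Z = 2 - 5 = -3)
b = 18 (b = -6*(-3) = 18)
j(H, R) = 54 (j(H, R) = 3*18 = 54)
v = -630 (v = -(-105)*(-12)/2 = -1/4*2520 = -630)
(A + j(25, 29))*(c(28) + v) = (3428 + 54)*(-70 - 630) = 3482*(-700) = -2437400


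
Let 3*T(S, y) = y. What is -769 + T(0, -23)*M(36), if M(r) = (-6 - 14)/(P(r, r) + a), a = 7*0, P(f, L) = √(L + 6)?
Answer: -769 + 230*√42/63 ≈ -745.34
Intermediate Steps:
P(f, L) = √(6 + L)
T(S, y) = y/3
a = 0
M(r) = -20/√(6 + r) (M(r) = (-6 - 14)/(√(6 + r) + 0) = -20/√(6 + r))
-769 + T(0, -23)*M(36) = -769 + ((⅓)*(-23))*(-20/√(6 + 36)) = -769 - (-460)/(3*√42) = -769 - (-460)*√42/42/3 = -769 - (-230)*√42/63 = -769 + 230*√42/63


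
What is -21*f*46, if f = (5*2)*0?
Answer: 0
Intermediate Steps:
f = 0 (f = 10*0 = 0)
-21*f*46 = -21*0*46 = 0*46 = 0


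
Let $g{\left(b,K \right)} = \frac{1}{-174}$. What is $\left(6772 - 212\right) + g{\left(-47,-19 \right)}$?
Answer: $\frac{1141439}{174} \approx 6560.0$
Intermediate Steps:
$g{\left(b,K \right)} = - \frac{1}{174}$
$\left(6772 - 212\right) + g{\left(-47,-19 \right)} = \left(6772 - 212\right) - \frac{1}{174} = 6560 - \frac{1}{174} = \frac{1141439}{174}$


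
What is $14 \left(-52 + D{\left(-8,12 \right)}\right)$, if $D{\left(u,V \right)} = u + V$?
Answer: $-672$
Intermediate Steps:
$D{\left(u,V \right)} = V + u$
$14 \left(-52 + D{\left(-8,12 \right)}\right) = 14 \left(-52 + \left(12 - 8\right)\right) = 14 \left(-52 + 4\right) = 14 \left(-48\right) = -672$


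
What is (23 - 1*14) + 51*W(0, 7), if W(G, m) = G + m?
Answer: 366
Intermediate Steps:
(23 - 1*14) + 51*W(0, 7) = (23 - 1*14) + 51*(0 + 7) = (23 - 14) + 51*7 = 9 + 357 = 366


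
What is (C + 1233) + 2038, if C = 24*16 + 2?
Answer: 3657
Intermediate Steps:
C = 386 (C = 384 + 2 = 386)
(C + 1233) + 2038 = (386 + 1233) + 2038 = 1619 + 2038 = 3657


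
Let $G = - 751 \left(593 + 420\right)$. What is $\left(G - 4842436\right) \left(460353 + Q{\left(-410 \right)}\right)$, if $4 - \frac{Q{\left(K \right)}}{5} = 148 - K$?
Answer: $-2563928608017$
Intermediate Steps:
$G = -760763$ ($G = \left(-751\right) 1013 = -760763$)
$Q{\left(K \right)} = -720 + 5 K$ ($Q{\left(K \right)} = 20 - 5 \left(148 - K\right) = 20 + \left(-740 + 5 K\right) = -720 + 5 K$)
$\left(G - 4842436\right) \left(460353 + Q{\left(-410 \right)}\right) = \left(-760763 - 4842436\right) \left(460353 + \left(-720 + 5 \left(-410\right)\right)\right) = - 5603199 \left(460353 - 2770\right) = \left(-5603199\right) 457583 = -2563928608017$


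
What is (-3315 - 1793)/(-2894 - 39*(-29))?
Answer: 5108/1763 ≈ 2.8973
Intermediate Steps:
(-3315 - 1793)/(-2894 - 39*(-29)) = -5108/(-2894 + 1131) = -5108/(-1763) = -5108*(-1/1763) = 5108/1763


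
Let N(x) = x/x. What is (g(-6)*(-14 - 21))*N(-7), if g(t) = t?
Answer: 210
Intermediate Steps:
N(x) = 1
(g(-6)*(-14 - 21))*N(-7) = -6*(-14 - 21)*1 = -6*(-35)*1 = 210*1 = 210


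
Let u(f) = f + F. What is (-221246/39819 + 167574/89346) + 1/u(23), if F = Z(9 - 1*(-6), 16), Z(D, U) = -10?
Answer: -2136858202/592944729 ≈ -3.6038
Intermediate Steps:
F = -10
u(f) = -10 + f (u(f) = f - 10 = -10 + f)
(-221246/39819 + 167574/89346) + 1/u(23) = (-221246/39819 + 167574/89346) + 1/(-10 + 23) = (-221246*1/39819 + 167574*(1/89346)) + 1/13 = (-221246/39819 + 27929/14891) + 1/13 = -2182469335/592944729 + 1/13 = -2136858202/592944729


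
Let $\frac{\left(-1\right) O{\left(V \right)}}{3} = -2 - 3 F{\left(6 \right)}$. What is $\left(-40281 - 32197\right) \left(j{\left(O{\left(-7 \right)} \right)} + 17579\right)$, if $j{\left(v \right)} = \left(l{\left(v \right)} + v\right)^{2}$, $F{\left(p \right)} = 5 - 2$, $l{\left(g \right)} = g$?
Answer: $-1589804930$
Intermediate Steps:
$F{\left(p \right)} = 3$ ($F{\left(p \right)} = 5 - 2 = 3$)
$O{\left(V \right)} = 33$ ($O{\left(V \right)} = - 3 \left(-2 - 9\right) = \left(-3\right) \left(-11\right) = 33$)
$j{\left(v \right)} = 4 v^{2}$ ($j{\left(v \right)} = \left(v + v\right)^{2} = \left(2 v\right)^{2} = 4 v^{2}$)
$\left(-40281 - 32197\right) \left(j{\left(O{\left(-7 \right)} \right)} + 17579\right) = \left(-40281 - 32197\right) \left(4 \cdot 33^{2} + 17579\right) = - 72478 \left(4 \cdot 1089 + 17579\right) = - 72478 \left(4356 + 17579\right) = \left(-72478\right) 21935 = -1589804930$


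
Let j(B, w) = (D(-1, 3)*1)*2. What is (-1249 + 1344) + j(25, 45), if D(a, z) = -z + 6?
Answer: 101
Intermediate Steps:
D(a, z) = 6 - z
j(B, w) = 6 (j(B, w) = ((6 - 1*3)*1)*2 = ((6 - 3)*1)*2 = (3*1)*2 = 3*2 = 6)
(-1249 + 1344) + j(25, 45) = (-1249 + 1344) + 6 = 95 + 6 = 101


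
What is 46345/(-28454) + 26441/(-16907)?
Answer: -1535907129/481071778 ≈ -3.1927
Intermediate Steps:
46345/(-28454) + 26441/(-16907) = 46345*(-1/28454) + 26441*(-1/16907) = -46345/28454 - 26441/16907 = -1535907129/481071778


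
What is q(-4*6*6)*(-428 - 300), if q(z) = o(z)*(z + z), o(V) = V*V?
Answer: 4347592704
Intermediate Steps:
o(V) = V**2
q(z) = 2*z**3 (q(z) = z**2*(z + z) = z**2*(2*z) = 2*z**3)
q(-4*6*6)*(-428 - 300) = (2*(-4*6*6)**3)*(-428 - 300) = (2*(-24*6)**3)*(-728) = (2*(-144)**3)*(-728) = (2*(-2985984))*(-728) = -5971968*(-728) = 4347592704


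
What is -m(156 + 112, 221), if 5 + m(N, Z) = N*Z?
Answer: -59223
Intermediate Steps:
m(N, Z) = -5 + N*Z
-m(156 + 112, 221) = -(-5 + (156 + 112)*221) = -(-5 + 268*221) = -(-5 + 59228) = -1*59223 = -59223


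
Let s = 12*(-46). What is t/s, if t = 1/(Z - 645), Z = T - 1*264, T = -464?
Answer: 1/757896 ≈ 1.3194e-6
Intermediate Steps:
Z = -728 (Z = -464 - 1*264 = -464 - 264 = -728)
s = -552
t = -1/1373 (t = 1/(-728 - 645) = 1/(-1373) = -1/1373 ≈ -0.00072833)
t/s = -1/1373/(-552) = -1/1373*(-1/552) = 1/757896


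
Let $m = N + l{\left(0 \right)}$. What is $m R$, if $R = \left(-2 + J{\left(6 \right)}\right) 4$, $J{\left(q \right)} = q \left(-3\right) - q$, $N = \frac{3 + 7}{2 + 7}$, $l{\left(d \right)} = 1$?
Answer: $- \frac{1976}{9} \approx -219.56$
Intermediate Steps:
$N = \frac{10}{9} \approx 1.1111$
$J{\left(q \right)} = - 4 q$ ($J{\left(q \right)} = - 3 q - q = - 4 q$)
$m = \frac{19}{9}$ ($m = \frac{10}{9} + 1 = \frac{19}{9} \approx 2.1111$)
$R = -104$ ($R = \left(-2 - 24\right) 4 = \left(-26\right) 4 = -104$)
$m R = \frac{19}{9} \left(-104\right) = - \frac{1976}{9}$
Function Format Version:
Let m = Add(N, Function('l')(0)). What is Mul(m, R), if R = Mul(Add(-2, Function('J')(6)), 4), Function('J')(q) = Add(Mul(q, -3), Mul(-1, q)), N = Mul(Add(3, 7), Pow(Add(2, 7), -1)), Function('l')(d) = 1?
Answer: Rational(-1976, 9) ≈ -219.56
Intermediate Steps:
N = Rational(10, 9) (N = Mul(10, Pow(9, -1)) = Mul(10, Rational(1, 9)) = Rational(10, 9) ≈ 1.1111)
Function('J')(q) = Mul(-4, q) (Function('J')(q) = Add(Mul(-3, q), Mul(-1, q)) = Mul(-4, q))
m = Rational(19, 9) (m = Add(Rational(10, 9), 1) = Rational(19, 9) ≈ 2.1111)
R = -104 (R = Mul(Add(-2, Mul(-4, 6)), 4) = Mul(Add(-2, -24), 4) = Mul(-26, 4) = -104)
Mul(m, R) = Mul(Rational(19, 9), -104) = Rational(-1976, 9)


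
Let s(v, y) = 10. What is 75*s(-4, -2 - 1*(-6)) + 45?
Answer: 795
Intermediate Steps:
75*s(-4, -2 - 1*(-6)) + 45 = 75*10 + 45 = 750 + 45 = 795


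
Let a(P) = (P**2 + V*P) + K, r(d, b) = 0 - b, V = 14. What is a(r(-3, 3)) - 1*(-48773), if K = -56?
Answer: 48684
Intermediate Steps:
r(d, b) = -b
a(P) = -56 + P**2 + 14*P (a(P) = (P**2 + 14*P) - 56 = -56 + P**2 + 14*P)
a(r(-3, 3)) - 1*(-48773) = (-56 + (-1*3)**2 + 14*(-1*3)) - 1*(-48773) = (-56 + (-3)**2 + 14*(-3)) + 48773 = (-56 + 9 - 42) + 48773 = -89 + 48773 = 48684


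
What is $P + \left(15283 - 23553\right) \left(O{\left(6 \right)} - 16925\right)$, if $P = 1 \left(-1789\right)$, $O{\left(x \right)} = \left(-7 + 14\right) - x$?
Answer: $139959691$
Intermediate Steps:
$O{\left(x \right)} = 7 - x$
$P = -1789$
$P + \left(15283 - 23553\right) \left(O{\left(6 \right)} - 16925\right) = -1789 + \left(15283 - 23553\right) \left(\left(7 - 6\right) - 16925\right) = -1789 - 8270 \left(\left(7 - 6\right) - 16925\right) = -1789 - 8270 \left(1 - 16925\right) = -1789 - -139961480 = -1789 + 139961480 = 139959691$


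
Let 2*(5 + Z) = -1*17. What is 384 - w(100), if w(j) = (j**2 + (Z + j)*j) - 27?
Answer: -18239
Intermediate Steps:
Z = -27/2 (Z = -5 + (-1*17)/2 = -5 + (1/2)*(-17) = -5 - 17/2 = -27/2 ≈ -13.500)
w(j) = -27 + j**2 + j*(-27/2 + j) (w(j) = (j**2 + (-27/2 + j)*j) - 27 = (j**2 + j*(-27/2 + j)) - 27 = -27 + j**2 + j*(-27/2 + j))
384 - w(100) = 384 - (-27 + 2*100**2 - 27/2*100) = 384 - (-27 + 2*10000 - 1350) = 384 - (-27 + 20000 - 1350) = 384 - 1*18623 = 384 - 18623 = -18239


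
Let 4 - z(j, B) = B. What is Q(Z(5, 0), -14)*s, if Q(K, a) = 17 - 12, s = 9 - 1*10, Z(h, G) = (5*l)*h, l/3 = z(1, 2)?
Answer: -5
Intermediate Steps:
z(j, B) = 4 - B
l = 6 (l = 3*(4 - 1*2) = 3*(4 - 2) = 3*2 = 6)
Z(h, G) = 30*h (Z(h, G) = (5*6)*h = 30*h)
s = -1 (s = 9 - 10 = -1)
Q(K, a) = 5
Q(Z(5, 0), -14)*s = 5*(-1) = -5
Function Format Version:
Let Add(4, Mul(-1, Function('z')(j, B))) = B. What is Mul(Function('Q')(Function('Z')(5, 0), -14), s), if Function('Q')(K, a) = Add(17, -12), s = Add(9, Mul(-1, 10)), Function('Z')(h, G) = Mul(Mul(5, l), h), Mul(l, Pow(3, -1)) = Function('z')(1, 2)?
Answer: -5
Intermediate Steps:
Function('z')(j, B) = Add(4, Mul(-1, B))
l = 6 (l = Mul(3, Add(4, Mul(-1, 2))) = Mul(3, Add(4, -2)) = Mul(3, 2) = 6)
Function('Z')(h, G) = Mul(30, h) (Function('Z')(h, G) = Mul(Mul(5, 6), h) = Mul(30, h))
s = -1 (s = Add(9, -10) = -1)
Function('Q')(K, a) = 5
Mul(Function('Q')(Function('Z')(5, 0), -14), s) = Mul(5, -1) = -5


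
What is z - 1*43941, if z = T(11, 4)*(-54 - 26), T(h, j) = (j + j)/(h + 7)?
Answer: -395789/9 ≈ -43977.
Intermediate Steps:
T(h, j) = 2*j/(7 + h) (T(h, j) = (2*j)/(7 + h) = 2*j/(7 + h))
z = -320/9 (z = (2*4/(7 + 11))*(-54 - 26) = (2*4/18)*(-80) = (2*4*(1/18))*(-80) = (4/9)*(-80) = -320/9 ≈ -35.556)
z - 1*43941 = -320/9 - 1*43941 = -320/9 - 43941 = -395789/9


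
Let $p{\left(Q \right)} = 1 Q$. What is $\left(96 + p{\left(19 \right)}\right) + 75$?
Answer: $190$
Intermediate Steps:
$p{\left(Q \right)} = Q$
$\left(96 + p{\left(19 \right)}\right) + 75 = \left(96 + 19\right) + 75 = 115 + 75 = 190$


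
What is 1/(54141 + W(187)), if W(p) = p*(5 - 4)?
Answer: 1/54328 ≈ 1.8407e-5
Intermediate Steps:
W(p) = p (W(p) = p*1 = p)
1/(54141 + W(187)) = 1/(54141 + 187) = 1/54328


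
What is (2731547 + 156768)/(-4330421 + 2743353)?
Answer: -2888315/1587068 ≈ -1.8199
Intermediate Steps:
(2731547 + 156768)/(-4330421 + 2743353) = 2888315/(-1587068) = 2888315*(-1/1587068) = -2888315/1587068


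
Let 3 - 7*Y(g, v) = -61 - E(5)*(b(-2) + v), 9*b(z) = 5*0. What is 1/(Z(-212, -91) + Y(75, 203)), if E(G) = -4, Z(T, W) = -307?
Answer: -7/2897 ≈ -0.0024163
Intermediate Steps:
b(z) = 0 (b(z) = (5*0)/9 = (1/9)*0 = 0)
Y(g, v) = 64/7 - 4*v/7 (Y(g, v) = 3/7 - (-61 - (-4)*(0 + v))/7 = 3/7 - (-61 - (-4)*v)/7 = 3/7 - (-61 + 4*v)/7 = 3/7 + (61/7 - 4*v/7) = 64/7 - 4*v/7)
1/(Z(-212, -91) + Y(75, 203)) = 1/(-307 + (64/7 - 4/7*203)) = 1/(-307 + (64/7 - 116)) = 1/(-307 - 748/7) = 1/(-2897/7) = -7/2897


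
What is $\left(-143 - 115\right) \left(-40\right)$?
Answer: $10320$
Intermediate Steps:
$\left(-143 - 115\right) \left(-40\right) = \left(-258\right) \left(-40\right) = 10320$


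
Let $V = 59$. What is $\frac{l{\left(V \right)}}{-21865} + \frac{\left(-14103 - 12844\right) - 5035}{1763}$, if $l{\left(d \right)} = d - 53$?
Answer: $- \frac{699297008}{38547995} \approx -18.141$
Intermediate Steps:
$l{\left(d \right)} = -53 + d$
$\frac{l{\left(V \right)}}{-21865} + \frac{\left(-14103 - 12844\right) - 5035}{1763} = \frac{-53 + 59}{-21865} + \frac{\left(-14103 - 12844\right) - 5035}{1763} = 6 \left(- \frac{1}{21865}\right) + \left(-26947 - 5035\right) \frac{1}{1763} = - \frac{6}{21865} - \frac{31982}{1763} = - \frac{699297008}{38547995}$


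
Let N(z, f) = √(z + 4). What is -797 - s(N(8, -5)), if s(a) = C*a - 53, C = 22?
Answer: -744 - 44*√3 ≈ -820.21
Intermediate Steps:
N(z, f) = √(4 + z)
s(a) = -53 + 22*a (s(a) = 22*a - 53 = -53 + 22*a)
-797 - s(N(8, -5)) = -797 - (-53 + 22*√(4 + 8)) = -797 - (-53 + 22*√12) = -797 - (-53 + 22*(2*√3)) = -797 - (-53 + 44*√3) = -797 + (53 - 44*√3) = -744 - 44*√3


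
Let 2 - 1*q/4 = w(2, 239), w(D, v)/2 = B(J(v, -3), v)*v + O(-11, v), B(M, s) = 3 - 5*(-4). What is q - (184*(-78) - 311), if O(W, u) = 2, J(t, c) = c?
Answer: -29321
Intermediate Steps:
B(M, s) = 23 (B(M, s) = 3 + 20 = 23)
w(D, v) = 4 + 46*v (w(D, v) = 2*(23*v + 2) = 2*(2 + 23*v) = 4 + 46*v)
q = -43984 (q = 8 - 4*(4 + 46*239) = 8 - 4*(4 + 10994) = 8 - 4*10998 = 8 - 43992 = -43984)
q - (184*(-78) - 311) = -43984 - (184*(-78) - 311) = -43984 - (-14352 - 311) = -43984 - 1*(-14663) = -43984 + 14663 = -29321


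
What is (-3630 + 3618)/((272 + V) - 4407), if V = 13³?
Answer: 2/323 ≈ 0.0061920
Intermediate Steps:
V = 2197
(-3630 + 3618)/((272 + V) - 4407) = (-3630 + 3618)/((272 + 2197) - 4407) = -12/(2469 - 4407) = -12/(-1938) = -12*(-1/1938) = 2/323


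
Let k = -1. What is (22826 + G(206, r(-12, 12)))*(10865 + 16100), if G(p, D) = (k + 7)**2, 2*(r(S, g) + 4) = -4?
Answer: 616473830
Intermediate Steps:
r(S, g) = -6 (r(S, g) = -4 + (1/2)*(-4) = -4 - 2 = -6)
G(p, D) = 36 (G(p, D) = (-1 + 7)**2 = 6**2 = 36)
(22826 + G(206, r(-12, 12)))*(10865 + 16100) = (22826 + 36)*(10865 + 16100) = 22862*26965 = 616473830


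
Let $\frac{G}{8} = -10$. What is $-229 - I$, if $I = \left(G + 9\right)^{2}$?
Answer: $-5270$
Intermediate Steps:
$G = -80$ ($G = 8 \left(-10\right) = -80$)
$I = 5041$ ($I = \left(-80 + 9\right)^{2} = \left(-71\right)^{2} = 5041$)
$-229 - I = -229 - 5041 = -5270$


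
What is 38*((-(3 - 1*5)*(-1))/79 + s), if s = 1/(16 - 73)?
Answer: -386/237 ≈ -1.6287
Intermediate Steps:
s = -1/57 (s = 1/(-57) = -1/57 ≈ -0.017544)
38*((-(3 - 1*5)*(-1))/79 + s) = 38*((-(3 - 1*5)*(-1))/79 - 1/57) = 38*((-(3 - 5)*(-1))*(1/79) - 1/57) = 38*((-1*(-2)*(-1))*(1/79) - 1/57) = 38*((2*(-1))*(1/79) - 1/57) = 38*(-2*1/79 - 1/57) = 38*(-2/79 - 1/57) = 38*(-193/4503) = -386/237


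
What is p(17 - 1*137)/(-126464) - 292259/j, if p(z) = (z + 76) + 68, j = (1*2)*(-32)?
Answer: 36093985/7904 ≈ 4566.5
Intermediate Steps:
j = -64 (j = 2*(-32) = -64)
p(z) = 144 + z (p(z) = (76 + z) + 68 = 144 + z)
p(17 - 1*137)/(-126464) - 292259/j = (144 + (17 - 1*137))/(-126464) - 292259/(-64) = (144 + (17 - 137))*(-1/126464) - 292259*(-1/64) = (144 - 120)*(-1/126464) + 292259/64 = 24*(-1/126464) + 292259/64 = -3/15808 + 292259/64 = 36093985/7904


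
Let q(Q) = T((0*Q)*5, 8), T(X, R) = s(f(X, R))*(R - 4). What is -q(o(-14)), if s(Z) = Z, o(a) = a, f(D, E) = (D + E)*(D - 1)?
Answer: 32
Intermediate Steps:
f(D, E) = (-1 + D)*(D + E) (f(D, E) = (D + E)*(-1 + D) = (-1 + D)*(D + E))
T(X, R) = (-4 + R)*(X² - R - X + R*X) (T(X, R) = (X² - X - R + X*R)*(R - 4) = (X² - X - R + R*X)*(-4 + R) = (X² - R - X + R*X)*(-4 + R) = (-4 + R)*(X² - R - X + R*X))
q(Q) = -32 (q(Q) = (-4 + 8)*(((0*Q)*5)² - 1*8 - 0*Q*5 + 8*((0*Q)*5)) = 4*((0*5)² - 8 - 0*5 + 8*(0*5)) = 4*(0² - 8 - 1*0 + 8*0) = 4*(0 - 8 + 0 + 0) = 4*(-8) = -32)
-q(o(-14)) = -1*(-32) = 32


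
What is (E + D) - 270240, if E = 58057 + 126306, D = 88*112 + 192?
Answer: -75829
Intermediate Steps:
D = 10048 (D = 9856 + 192 = 10048)
E = 184363
(E + D) - 270240 = (184363 + 10048) - 270240 = 194411 - 270240 = -75829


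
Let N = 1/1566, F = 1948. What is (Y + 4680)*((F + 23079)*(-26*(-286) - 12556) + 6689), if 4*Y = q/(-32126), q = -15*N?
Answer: -4469372744326037955/7453232 ≈ -5.9966e+11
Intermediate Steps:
N = 1/1566 ≈ 0.00063857
q = -5/522 (q = -15*1/1566 = -5/522 ≈ -0.0095785)
Y = 5/67079088 (Y = (-5/522/(-32126))/4 = (-5/522*(-1/32126))/4 = (¼)*(5/16769772) = 5/67079088 ≈ 7.4539e-8)
(Y + 4680)*((F + 23079)*(-26*(-286) - 12556) + 6689) = (5/67079088 + 4680)*((1948 + 23079)*(-26*(-286) - 12556) + 6689) = 313930131845*(25027*(7436 - 12556) + 6689)/67079088 = 313930131845*(25027*(-5120) + 6689)/67079088 = 313930131845*(-128138240 + 6689)/67079088 = (313930131845/67079088)*(-128131551) = -4469372744326037955/7453232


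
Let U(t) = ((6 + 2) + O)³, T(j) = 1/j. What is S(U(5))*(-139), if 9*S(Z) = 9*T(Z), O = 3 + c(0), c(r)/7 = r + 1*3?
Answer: -139/32768 ≈ -0.0042419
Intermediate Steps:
T(j) = 1/j
c(r) = 21 + 7*r (c(r) = 7*(r + 1*3) = 7*(r + 3) = 7*(3 + r) = 21 + 7*r)
O = 24 (O = 3 + (21 + 7*0) = 3 + (21 + 0) = 3 + 21 = 24)
U(t) = 32768 (U(t) = ((6 + 2) + 24)³ = (8 + 24)³ = 32³ = 32768)
S(Z) = 1/Z (S(Z) = (9/Z)/9 = 1/Z)
S(U(5))*(-139) = -139/32768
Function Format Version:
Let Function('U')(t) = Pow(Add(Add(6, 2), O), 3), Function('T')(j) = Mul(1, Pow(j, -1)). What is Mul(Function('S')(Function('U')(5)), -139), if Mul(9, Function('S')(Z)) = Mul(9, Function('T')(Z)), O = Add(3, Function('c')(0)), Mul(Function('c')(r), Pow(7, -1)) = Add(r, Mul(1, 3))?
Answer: Rational(-139, 32768) ≈ -0.0042419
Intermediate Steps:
Function('T')(j) = Pow(j, -1)
Function('c')(r) = Add(21, Mul(7, r)) (Function('c')(r) = Mul(7, Add(r, Mul(1, 3))) = Mul(7, Add(r, 3)) = Mul(7, Add(3, r)) = Add(21, Mul(7, r)))
O = 24 (O = Add(3, Add(21, Mul(7, 0))) = Add(3, Add(21, 0)) = Add(3, 21) = 24)
Function('U')(t) = 32768 (Function('U')(t) = Pow(Add(Add(6, 2), 24), 3) = Pow(Add(8, 24), 3) = Pow(32, 3) = 32768)
Function('S')(Z) = Pow(Z, -1) (Function('S')(Z) = Mul(Rational(1, 9), Mul(9, Pow(Z, -1))) = Pow(Z, -1))
Mul(Function('S')(Function('U')(5)), -139) = Mul(Pow(32768, -1), -139) = Mul(Rational(1, 32768), -139) = Rational(-139, 32768)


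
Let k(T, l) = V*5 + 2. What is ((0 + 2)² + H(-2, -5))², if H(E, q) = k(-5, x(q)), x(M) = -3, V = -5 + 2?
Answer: 81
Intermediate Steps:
V = -3
k(T, l) = -13 (k(T, l) = -3*5 + 2 = -15 + 2 = -13)
H(E, q) = -13
((0 + 2)² + H(-2, -5))² = ((0 + 2)² - 13)² = (2² - 13)² = (4 - 13)² = (-9)² = 81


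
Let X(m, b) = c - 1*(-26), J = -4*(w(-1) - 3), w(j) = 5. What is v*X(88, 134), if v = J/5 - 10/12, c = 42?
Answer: -2482/15 ≈ -165.47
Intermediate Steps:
J = -8 (J = -4*(5 - 3) = -4*2 = -8)
X(m, b) = 68 (X(m, b) = 42 - 1*(-26) = 42 + 26 = 68)
v = -73/30 (v = -8/5 - 10/12 = -8*1/5 - 10*1/12 = -8/5 - 5/6 = -73/30 ≈ -2.4333)
v*X(88, 134) = -73/30*68 = -2482/15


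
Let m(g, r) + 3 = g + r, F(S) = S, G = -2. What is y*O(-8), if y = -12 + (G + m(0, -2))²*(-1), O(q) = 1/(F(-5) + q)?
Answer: 61/13 ≈ 4.6923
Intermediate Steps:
m(g, r) = -3 + g + r (m(g, r) = -3 + (g + r) = -3 + g + r)
O(q) = 1/(-5 + q)
y = -61 (y = -12 + (-2 + (-3 + 0 - 2))²*(-1) = -12 + (-2 - 5)²*(-1) = -12 + (-7)²*(-1) = -12 + 49*(-1) = -12 - 49 = -61)
y*O(-8) = -61/(-5 - 8) = -61/(-13) = -61*(-1/13) = 61/13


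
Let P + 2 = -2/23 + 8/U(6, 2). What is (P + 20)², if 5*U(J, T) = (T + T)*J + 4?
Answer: 9696996/25921 ≈ 374.10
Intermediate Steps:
U(J, T) = ⅘ + 2*J*T/5 (U(J, T) = ((T + T)*J + 4)/5 = ((2*T)*J + 4)/5 = (2*J*T + 4)/5 = (4 + 2*J*T)/5 = ⅘ + 2*J*T/5)
P = -106/161 (P = -2 + (-2/23 + 8/(⅘ + (⅖)*6*2)) = -2 + (-2*1/23 + 8/(⅘ + 24/5)) = -2 + (-2/23 + 8/(28/5)) = -2 + (-2/23 + 8*(5/28)) = -2 + (-2/23 + 10/7) = -2 + 216/161 = -106/161 ≈ -0.65839)
(P + 20)² = (-106/161 + 20)² = (3114/161)² = 9696996/25921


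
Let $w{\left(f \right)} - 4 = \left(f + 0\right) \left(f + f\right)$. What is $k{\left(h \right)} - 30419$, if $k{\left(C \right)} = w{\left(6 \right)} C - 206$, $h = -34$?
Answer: $-33209$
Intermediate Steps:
$w{\left(f \right)} = 4 + 2 f^{2}$ ($w{\left(f \right)} = 4 + \left(f + 0\right) \left(f + f\right) = 4 + f 2 f = 4 + 2 f^{2}$)
$k{\left(C \right)} = -206 + 76 C$ ($k{\left(C \right)} = \left(4 + 2 \cdot 6^{2}\right) C - 206 = \left(4 + 2 \cdot 36\right) C - 206 = \left(4 + 72\right) C - 206 = 76 C - 206 = -206 + 76 C$)
$k{\left(h \right)} - 30419 = \left(-206 + 76 \left(-34\right)\right) - 30419 = \left(-206 - 2584\right) - 30419 = -2790 - 30419 = -33209$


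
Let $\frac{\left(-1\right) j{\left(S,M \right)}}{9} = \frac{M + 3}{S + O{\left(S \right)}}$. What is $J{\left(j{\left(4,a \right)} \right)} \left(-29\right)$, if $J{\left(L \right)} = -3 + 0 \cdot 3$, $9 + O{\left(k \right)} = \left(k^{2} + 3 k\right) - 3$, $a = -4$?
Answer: $87$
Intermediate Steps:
$O{\left(k \right)} = -12 + k^{2} + 3 k$ ($O{\left(k \right)} = -9 - \left(3 - k^{2} - 3 k\right) = -9 + \left(-3 + k^{2} + 3 k\right) = -12 + k^{2} + 3 k$)
$j{\left(S,M \right)} = - \frac{9 \left(3 + M\right)}{-12 + S^{2} + 4 S}$ ($j{\left(S,M \right)} = - 9 \frac{M + 3}{S + \left(-12 + S^{2} + 3 S\right)} = - 9 \frac{3 + M}{-12 + S^{2} + 4 S} = - \frac{9 \left(3 + M\right)}{-12 + S^{2} + 4 S}$)
$J{\left(L \right)} = -3$ ($J{\left(L \right)} = -3 + 0 = -3$)
$J{\left(j{\left(4,a \right)} \right)} \left(-29\right) = \left(-3\right) \left(-29\right) = 87$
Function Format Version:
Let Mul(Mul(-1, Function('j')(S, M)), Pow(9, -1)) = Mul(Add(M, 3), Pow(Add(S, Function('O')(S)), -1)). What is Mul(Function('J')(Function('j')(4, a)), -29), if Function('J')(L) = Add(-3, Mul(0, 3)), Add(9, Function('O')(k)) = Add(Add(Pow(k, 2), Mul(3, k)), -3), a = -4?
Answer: 87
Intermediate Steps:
Function('O')(k) = Add(-12, Pow(k, 2), Mul(3, k)) (Function('O')(k) = Add(-9, Add(Add(Pow(k, 2), Mul(3, k)), -3)) = Add(-9, Add(-3, Pow(k, 2), Mul(3, k))) = Add(-12, Pow(k, 2), Mul(3, k)))
Function('j')(S, M) = Mul(-9, Pow(Add(-12, Pow(S, 2), Mul(4, S)), -1), Add(3, M)) (Function('j')(S, M) = Mul(-9, Mul(Add(M, 3), Pow(Add(S, Add(-12, Pow(S, 2), Mul(3, S))), -1))) = Mul(-9, Mul(Add(3, M), Pow(Add(-12, Pow(S, 2), Mul(4, S)), -1))) = Mul(-9, Mul(Pow(Add(-12, Pow(S, 2), Mul(4, S)), -1), Add(3, M))) = Mul(-9, Pow(Add(-12, Pow(S, 2), Mul(4, S)), -1), Add(3, M)))
Function('J')(L) = -3 (Function('J')(L) = Add(-3, 0) = -3)
Mul(Function('J')(Function('j')(4, a)), -29) = Mul(-3, -29) = 87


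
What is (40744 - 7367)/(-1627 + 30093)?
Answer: 33377/28466 ≈ 1.1725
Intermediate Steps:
(40744 - 7367)/(-1627 + 30093) = 33377/28466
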